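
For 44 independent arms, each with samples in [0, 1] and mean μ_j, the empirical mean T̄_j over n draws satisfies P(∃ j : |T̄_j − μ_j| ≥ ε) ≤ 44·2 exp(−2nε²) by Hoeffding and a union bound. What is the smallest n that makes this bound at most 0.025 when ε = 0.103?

Need 2·44·exp(−2nε²) ≤ 0.025, i.e. exp(−2nε²) ≤ 0.025/88.
So 2nε² ≥ ln(88/0.025) = 8.166216.
Hence n ≥ 8.166216/(2·0.103²) = 384.872.
The smallest integer n is 385.

385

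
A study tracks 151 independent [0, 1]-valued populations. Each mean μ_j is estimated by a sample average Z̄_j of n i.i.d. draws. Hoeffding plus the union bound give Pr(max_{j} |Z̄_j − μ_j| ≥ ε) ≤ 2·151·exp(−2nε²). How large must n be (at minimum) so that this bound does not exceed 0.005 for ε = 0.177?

176

Need 2·151·exp(−2nε²) ≤ 0.005, i.e. exp(−2nε²) ≤ 0.005/302.
So 2nε² ≥ ln(302/0.005) = 11.008744.
Hence n ≥ 11.008744/(2·0.177²) = 175.696.
The smallest integer n is 176.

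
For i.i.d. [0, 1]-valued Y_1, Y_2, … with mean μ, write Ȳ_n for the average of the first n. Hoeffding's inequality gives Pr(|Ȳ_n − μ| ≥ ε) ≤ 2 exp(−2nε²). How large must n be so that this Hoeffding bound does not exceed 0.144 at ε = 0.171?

Require 2·exp(−2nε²) ≤ 0.144, i.e. 2nε² ≥ ln(2/0.144) = 2.631089.
So n ≥ 2.631089 / (2·0.171²) = 44.990.
The smallest integer n is 45.

45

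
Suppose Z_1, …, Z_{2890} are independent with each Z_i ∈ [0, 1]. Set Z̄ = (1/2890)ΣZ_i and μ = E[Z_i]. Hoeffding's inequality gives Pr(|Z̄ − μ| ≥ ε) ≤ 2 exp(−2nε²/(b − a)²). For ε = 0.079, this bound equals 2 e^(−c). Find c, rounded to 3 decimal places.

36.073

c = 2nε²/(b − a)² = 2·2890·0.079² / 1² = 36.0730.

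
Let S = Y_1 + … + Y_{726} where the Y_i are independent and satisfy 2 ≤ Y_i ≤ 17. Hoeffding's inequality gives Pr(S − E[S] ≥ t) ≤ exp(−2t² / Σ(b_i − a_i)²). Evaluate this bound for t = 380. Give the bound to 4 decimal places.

0.1707

Σ(b_i − a_i)² = 726·(15)² = 163350.
Exponent = 2·380²/163350 = 1.7680.
Bound = exp(−1.7680) = 0.17068.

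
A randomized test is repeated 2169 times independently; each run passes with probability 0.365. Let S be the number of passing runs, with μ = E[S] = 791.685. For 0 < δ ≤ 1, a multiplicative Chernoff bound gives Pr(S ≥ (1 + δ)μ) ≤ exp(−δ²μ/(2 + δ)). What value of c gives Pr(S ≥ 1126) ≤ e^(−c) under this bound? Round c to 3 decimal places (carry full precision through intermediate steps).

Write 1126 = (1 + δ)μ, so δ = 1126/791.685 − 1 = 0.4222829…
Then the exponent is δ²μ/(2 + δ) = (1126 − μ)² / (μ·(2 + δ)) = 58.282001.

58.282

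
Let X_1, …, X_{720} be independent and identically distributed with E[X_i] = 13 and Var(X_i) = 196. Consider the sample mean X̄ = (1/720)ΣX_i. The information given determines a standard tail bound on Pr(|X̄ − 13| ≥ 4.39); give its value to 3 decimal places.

0.014

With mean and variance of each term known, Chebyshev's inequality bounds the deviation of the sum (or sample mean).
Var(X̄) = Var(X_i)/n = 196/720 = 0.27222.
Chebyshev: Pr(|X̄ − 13| ≥ 4.39) ≤ Var(X̄)/(4.39)² = 196/(720·4.39²) = 0.0141.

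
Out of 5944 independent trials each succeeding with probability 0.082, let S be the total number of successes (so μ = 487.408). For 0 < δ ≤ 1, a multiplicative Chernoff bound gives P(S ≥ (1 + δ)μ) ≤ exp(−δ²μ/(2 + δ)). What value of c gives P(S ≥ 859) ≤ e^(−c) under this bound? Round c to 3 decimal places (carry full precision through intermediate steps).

102.555

Write 859 = (1 + δ)μ, so δ = 859/487.408 − 1 = 0.7623839…
Then the exponent is δ²μ/(2 + δ) = (859 − μ)² / (μ·(2 + δ)) = 102.554808.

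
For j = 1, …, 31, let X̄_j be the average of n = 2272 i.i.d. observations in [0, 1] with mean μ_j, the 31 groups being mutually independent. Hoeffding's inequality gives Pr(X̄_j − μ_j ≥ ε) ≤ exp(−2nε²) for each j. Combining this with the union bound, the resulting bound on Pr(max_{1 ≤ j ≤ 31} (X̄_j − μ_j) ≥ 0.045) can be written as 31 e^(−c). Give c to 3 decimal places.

Union bound over the 31 events: Pr(max_{1 ≤ j ≤ 31} (X̄_j − μ_j) ≥ 0.045) ≤ 31·exp(−2nε²) = 31 exp(−2·2272·0.045²).
So c = 2·2272·0.045² = 9.2016.

9.202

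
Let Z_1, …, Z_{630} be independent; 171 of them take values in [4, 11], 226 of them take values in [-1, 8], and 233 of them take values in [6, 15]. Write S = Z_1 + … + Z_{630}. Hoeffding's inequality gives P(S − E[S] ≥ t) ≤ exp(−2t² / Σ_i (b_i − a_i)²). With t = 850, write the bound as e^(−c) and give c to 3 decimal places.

Σ(b_i − a_i)² = 171·7² + 226·9² + 233·9² = 45558.
c = 2t² / 45558 = 2·850² / 45558 = 31.7178.

31.718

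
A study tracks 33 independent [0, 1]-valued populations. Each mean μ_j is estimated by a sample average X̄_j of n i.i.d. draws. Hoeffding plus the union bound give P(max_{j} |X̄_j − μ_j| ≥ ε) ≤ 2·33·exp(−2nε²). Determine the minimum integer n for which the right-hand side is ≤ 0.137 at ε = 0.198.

79

Need 2·33·exp(−2nε²) ≤ 0.137, i.e. exp(−2nε²) ≤ 0.137/66.
So 2nε² ≥ ln(66/0.137) = 6.177429.
Hence n ≥ 6.177429/(2·0.198²) = 78.786.
The smallest integer n is 79.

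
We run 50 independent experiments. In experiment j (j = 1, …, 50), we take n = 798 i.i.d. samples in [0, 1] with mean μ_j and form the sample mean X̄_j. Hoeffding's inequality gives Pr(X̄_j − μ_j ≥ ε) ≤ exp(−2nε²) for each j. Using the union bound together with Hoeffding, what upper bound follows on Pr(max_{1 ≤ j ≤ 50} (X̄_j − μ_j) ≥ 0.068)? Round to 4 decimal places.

0.0312

Per-experiment Hoeffding bound: exp(−2·798·0.068²) = exp(−7.37990) = 0.00062366.
Union bound over 50 events: 50·0.00062366 = 0.03118.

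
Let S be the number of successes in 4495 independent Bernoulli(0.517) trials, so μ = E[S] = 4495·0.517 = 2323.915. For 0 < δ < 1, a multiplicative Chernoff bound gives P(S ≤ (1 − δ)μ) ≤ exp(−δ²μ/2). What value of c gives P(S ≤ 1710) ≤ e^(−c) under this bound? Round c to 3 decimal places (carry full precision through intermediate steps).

81.090

Write 1710 = (1 − δ)μ, so δ = 1 − 1710/2323.915 = 0.2641727…
Then the exponent is δ²μ/2 = (μ − 1710)²/(2μ) = 81.089805.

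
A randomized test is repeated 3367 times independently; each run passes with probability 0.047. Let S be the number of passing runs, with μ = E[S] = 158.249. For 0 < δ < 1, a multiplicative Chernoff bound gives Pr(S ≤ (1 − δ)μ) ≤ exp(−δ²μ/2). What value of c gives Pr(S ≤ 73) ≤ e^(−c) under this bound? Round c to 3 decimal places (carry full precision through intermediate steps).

Write 73 = (1 − δ)μ, so δ = 1 − 73/158.249 = 0.5387017…
Then the exponent is δ²μ/2 = (μ − 73)²/(2μ) = 22.961889.

22.962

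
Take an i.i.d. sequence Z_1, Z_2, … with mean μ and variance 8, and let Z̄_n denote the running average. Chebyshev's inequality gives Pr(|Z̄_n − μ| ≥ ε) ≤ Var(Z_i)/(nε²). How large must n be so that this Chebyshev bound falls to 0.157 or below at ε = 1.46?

Require 8/(n·1.46²) ≤ 0.157, i.e. n ≥ 8/(0.157·1.46²) = 23.905.
The smallest integer n is 24.

24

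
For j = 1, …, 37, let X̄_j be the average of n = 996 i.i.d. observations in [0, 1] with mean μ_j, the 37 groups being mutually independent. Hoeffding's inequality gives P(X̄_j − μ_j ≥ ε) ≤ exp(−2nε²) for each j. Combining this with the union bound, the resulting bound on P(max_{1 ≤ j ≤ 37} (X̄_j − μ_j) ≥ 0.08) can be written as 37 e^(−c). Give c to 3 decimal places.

Union bound over the 37 events: P(max_{1 ≤ j ≤ 37} (X̄_j − μ_j) ≥ 0.08) ≤ 37·exp(−2nε²) = 37 exp(−2·996·0.08²).
So c = 2·996·0.08² = 12.7488.

12.749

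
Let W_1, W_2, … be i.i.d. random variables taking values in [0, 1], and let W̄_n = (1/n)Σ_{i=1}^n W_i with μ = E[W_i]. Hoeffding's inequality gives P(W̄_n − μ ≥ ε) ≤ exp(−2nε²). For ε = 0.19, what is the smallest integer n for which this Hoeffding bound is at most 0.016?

58

Require exp(−2nε²) ≤ 0.016, i.e. 2nε² ≥ ln(1/0.016) = 4.135167.
So n ≥ 4.135167 / (2·0.19²) = 57.274.
The smallest integer n is 58.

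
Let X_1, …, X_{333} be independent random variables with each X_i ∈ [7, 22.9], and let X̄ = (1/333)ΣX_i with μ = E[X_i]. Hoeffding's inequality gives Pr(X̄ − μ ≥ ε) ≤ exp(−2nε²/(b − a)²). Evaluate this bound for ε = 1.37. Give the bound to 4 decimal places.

Exponent: 2nε²/(b − a)² = 2·333·1.37² / 15.9² = 4.94449.
Bound = exp(−4.94449) = 0.00712.

0.0071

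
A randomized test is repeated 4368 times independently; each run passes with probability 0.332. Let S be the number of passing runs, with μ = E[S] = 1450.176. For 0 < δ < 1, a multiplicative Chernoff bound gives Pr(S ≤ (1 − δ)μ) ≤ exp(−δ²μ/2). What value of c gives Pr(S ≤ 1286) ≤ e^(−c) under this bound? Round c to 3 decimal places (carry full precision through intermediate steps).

9.293

Write 1286 = (1 − δ)μ, so δ = 1 − 1286/1450.176 = 0.1132111…
Then the exponent is δ²μ/2 = (μ − 1286)²/(2μ) = 9.293272.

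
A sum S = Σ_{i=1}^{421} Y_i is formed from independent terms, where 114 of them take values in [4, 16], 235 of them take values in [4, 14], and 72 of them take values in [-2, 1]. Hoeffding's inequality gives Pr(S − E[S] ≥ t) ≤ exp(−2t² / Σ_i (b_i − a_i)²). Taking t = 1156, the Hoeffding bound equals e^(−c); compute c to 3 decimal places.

65.888

Σ(b_i − a_i)² = 114·12² + 235·10² + 72·3² = 40564.
c = 2t² / 40564 = 2·1156² / 40564 = 65.8878.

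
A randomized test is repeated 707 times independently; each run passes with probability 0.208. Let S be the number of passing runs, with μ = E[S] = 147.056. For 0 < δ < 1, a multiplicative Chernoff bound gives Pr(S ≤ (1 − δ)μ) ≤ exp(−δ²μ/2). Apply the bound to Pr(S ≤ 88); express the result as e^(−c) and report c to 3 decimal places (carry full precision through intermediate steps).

Write 88 = (1 − δ)μ, so δ = 1 − 88/147.056 = 0.4015885…
Then the exponent is δ²μ/2 = (μ − 88)²/(2μ) = 11.858106.

11.858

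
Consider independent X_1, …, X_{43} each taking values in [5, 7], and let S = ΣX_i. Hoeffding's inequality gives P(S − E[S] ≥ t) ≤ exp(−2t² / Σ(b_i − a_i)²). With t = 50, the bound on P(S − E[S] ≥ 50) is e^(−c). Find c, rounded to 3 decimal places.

Σ(b_i − a_i)² = 43·(2)² = 172.
c = 2t²/172 = 2·50²/172 = 29.0698.

29.070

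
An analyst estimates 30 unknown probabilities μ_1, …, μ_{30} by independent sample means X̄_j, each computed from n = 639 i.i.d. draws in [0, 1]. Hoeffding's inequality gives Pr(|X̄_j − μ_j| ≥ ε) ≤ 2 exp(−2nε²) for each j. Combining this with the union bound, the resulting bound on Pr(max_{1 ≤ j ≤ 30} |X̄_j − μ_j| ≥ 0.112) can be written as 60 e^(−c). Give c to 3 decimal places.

16.031

Union bound over the 30 events: Pr(max_{1 ≤ j ≤ 30} |X̄_j − μ_j| ≥ 0.112) ≤ 30·2·exp(−2nε²) = 60 exp(−2·639·0.112²).
So c = 2·639·0.112² = 16.0312.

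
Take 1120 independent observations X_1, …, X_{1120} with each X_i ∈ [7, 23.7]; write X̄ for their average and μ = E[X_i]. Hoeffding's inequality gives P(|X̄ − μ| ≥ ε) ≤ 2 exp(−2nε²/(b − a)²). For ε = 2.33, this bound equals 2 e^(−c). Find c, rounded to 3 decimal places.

43.604

c = 2nε²/(b − a)² = 2·1120·2.33² / 16.7² = 43.6041.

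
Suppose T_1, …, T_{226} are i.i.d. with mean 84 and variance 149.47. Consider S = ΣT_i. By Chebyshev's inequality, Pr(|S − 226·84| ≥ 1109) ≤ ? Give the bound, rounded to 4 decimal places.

Var(S) = n·Var(T_i) = 226·149.47 = 33780.22.
Chebyshev: Pr(|S − 226·84| ≥ 1109) ≤ Var(S)/1109² = 33780.22/1229881 = 0.0275.

0.0275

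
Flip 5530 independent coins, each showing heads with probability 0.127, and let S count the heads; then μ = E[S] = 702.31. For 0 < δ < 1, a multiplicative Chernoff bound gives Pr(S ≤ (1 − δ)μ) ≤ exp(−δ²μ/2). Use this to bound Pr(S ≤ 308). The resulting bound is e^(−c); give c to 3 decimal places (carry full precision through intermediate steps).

Write 308 = (1 − δ)μ, so δ = 1 − 308/702.31 = 0.5614472…
Then the exponent is δ²μ/2 = (μ − 308)²/(2μ) = 110.692127.

110.692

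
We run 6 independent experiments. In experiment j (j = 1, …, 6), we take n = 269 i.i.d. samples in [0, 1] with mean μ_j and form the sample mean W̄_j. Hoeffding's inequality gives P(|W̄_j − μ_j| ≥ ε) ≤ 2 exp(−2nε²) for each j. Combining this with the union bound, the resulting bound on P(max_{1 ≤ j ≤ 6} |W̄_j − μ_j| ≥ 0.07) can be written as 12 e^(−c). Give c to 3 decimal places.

2.636

Union bound over the 6 events: P(max_{1 ≤ j ≤ 6} |W̄_j − μ_j| ≥ 0.07) ≤ 6·2·exp(−2nε²) = 12 exp(−2·269·0.07²).
So c = 2·269·0.07² = 2.6362.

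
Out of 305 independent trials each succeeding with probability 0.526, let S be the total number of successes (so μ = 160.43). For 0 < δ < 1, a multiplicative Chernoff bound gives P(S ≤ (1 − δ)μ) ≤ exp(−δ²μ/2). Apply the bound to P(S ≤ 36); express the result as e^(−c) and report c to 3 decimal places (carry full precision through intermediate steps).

48.254

Write 36 = (1 − δ)μ, so δ = 1 − 36/160.43 = 0.7756031…
Then the exponent is δ²μ/2 = (μ − 36)²/(2μ) = 48.254145.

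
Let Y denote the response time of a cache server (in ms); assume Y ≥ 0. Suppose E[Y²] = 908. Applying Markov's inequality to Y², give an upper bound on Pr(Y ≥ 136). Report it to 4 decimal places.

0.0491

Since Y ≥ 0, the event {Y ≥ 136} is the same as {Y² ≥ 18496}.
Markov's inequality applied to Y² gives Pr(Y² ≥ 18496) ≤ E[Y²]/18496 = 908/18496 = 0.0491.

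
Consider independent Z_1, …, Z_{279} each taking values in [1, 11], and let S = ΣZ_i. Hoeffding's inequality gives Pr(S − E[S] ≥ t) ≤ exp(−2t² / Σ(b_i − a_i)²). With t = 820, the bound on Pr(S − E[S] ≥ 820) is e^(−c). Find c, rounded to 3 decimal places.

48.201

Σ(b_i − a_i)² = 279·(10)² = 27900.
c = 2t²/27900 = 2·820²/27900 = 48.2007.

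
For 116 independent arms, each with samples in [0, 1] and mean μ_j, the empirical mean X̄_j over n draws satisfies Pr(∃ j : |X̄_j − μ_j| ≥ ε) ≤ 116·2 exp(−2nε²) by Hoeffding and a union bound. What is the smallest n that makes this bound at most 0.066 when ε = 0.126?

Need 2·116·exp(−2nε²) ≤ 0.066, i.e. exp(−2nε²) ≤ 0.066/232.
So 2nε² ≥ ln(232/0.066) = 8.164838.
Hence n ≥ 8.164838/(2·0.126²) = 257.144.
The smallest integer n is 258.

258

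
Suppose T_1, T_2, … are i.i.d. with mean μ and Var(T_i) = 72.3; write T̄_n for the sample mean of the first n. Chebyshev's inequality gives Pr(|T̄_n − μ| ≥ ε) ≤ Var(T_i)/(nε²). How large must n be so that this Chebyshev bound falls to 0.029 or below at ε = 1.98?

Require 72.3/(n·1.98²) ≤ 0.029, i.e. n ≥ 72.3/(0.029·1.98²) = 635.931.
The smallest integer n is 636.

636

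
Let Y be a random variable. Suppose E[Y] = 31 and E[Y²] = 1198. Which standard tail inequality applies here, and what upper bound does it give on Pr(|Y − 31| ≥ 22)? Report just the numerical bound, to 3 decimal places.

0.490

The first two moments determine the variance, so Chebyshev's inequality is the sharpest standard bound available.
Var(Y) = E[Y²] − (E[Y])² = 1198 − 961 = 237.
Chebyshev's inequality: Pr(|Y − μ| ≥ t) ≤ Var(Y)/t² = 237/484 = 0.4897.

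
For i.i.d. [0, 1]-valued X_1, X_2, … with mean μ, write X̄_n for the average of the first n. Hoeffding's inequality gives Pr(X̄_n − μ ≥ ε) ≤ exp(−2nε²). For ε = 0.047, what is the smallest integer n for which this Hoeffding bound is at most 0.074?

Require exp(−2nε²) ≤ 0.074, i.e. 2nε² ≥ ln(1/0.074) = 2.603690.
So n ≥ 2.603690 / (2·0.047²) = 589.337.
The smallest integer n is 590.

590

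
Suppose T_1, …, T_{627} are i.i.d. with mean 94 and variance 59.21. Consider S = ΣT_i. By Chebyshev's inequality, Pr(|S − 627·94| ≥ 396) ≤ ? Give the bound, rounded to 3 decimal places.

Var(S) = n·Var(T_i) = 627·59.21 = 37124.67.
Chebyshev: Pr(|S − 627·94| ≥ 396) ≤ Var(S)/396² = 37124.67/156816 = 0.2367.

0.237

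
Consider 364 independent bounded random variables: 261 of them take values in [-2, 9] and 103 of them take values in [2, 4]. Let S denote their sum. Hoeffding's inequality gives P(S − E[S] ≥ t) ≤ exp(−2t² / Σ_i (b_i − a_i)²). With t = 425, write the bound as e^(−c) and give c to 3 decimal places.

11.292

Σ(b_i − a_i)² = 261·11² + 103·2² = 31993.
c = 2t² / 31993 = 2·425² / 31993 = 11.2915.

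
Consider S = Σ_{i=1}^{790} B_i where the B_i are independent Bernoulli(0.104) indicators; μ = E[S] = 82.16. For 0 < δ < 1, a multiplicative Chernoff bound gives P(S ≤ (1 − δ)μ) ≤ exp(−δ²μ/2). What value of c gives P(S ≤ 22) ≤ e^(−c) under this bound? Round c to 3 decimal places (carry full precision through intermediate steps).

22.025

Write 22 = (1 − δ)μ, so δ = 1 − 22/82.16 = 0.7322298…
Then the exponent is δ²μ/2 = (μ − 22)²/(2μ) = 22.025472.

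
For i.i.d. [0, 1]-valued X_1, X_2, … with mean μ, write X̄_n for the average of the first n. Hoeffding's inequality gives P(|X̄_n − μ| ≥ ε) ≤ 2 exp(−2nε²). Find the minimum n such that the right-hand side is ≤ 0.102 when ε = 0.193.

Require 2·exp(−2nε²) ≤ 0.102, i.e. 2nε² ≥ ln(2/0.102) = 2.975930.
So n ≥ 2.975930 / (2·0.193²) = 39.946.
The smallest integer n is 40.

40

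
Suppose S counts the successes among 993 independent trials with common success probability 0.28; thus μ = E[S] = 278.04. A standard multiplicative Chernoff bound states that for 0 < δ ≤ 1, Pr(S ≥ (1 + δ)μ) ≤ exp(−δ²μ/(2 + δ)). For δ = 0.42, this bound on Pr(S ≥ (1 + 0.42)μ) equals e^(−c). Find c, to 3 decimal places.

c = δ²μ/(2 + δ) = 0.42²·278.04/(2 + 0.42) = 20.2670.

20.267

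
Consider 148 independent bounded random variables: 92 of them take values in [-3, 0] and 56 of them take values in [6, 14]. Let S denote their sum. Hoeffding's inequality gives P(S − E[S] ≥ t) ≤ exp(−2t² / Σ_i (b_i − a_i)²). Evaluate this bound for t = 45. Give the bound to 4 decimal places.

0.3993

Σ(b_i − a_i)² = 92·3² + 56·8² = 4412.
Exponent = 2·45² / 4412 = 0.91795.
Bound = exp(−0.91795) = 0.39934.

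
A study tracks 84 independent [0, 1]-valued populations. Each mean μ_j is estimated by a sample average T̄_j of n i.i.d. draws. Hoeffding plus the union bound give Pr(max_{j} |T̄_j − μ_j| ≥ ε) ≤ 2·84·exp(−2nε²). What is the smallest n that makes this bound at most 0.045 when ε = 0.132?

Need 2·84·exp(−2nε²) ≤ 0.045, i.e. exp(−2nε²) ≤ 0.045/168.
So 2nε² ≥ ln(168/0.045) = 8.225057.
Hence n ≥ 8.225057/(2·0.132²) = 236.027.
The smallest integer n is 237.

237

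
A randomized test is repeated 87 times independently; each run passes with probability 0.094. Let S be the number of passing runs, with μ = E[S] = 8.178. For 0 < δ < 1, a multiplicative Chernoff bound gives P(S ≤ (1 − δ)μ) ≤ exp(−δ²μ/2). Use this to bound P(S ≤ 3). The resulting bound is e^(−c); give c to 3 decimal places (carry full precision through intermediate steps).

1.639

Write 3 = (1 − δ)μ, so δ = 1 − 3/8.178 = 0.6331621…
Then the exponent is δ²μ/2 = (μ − 3)²/(2μ) = 1.639257.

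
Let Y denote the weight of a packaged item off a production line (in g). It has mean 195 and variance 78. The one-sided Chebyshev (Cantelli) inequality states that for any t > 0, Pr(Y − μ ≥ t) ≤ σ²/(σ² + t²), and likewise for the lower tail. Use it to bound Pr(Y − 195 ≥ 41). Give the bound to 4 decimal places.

0.0443

Here σ² = 78 and t = 41, so σ² + t² = 1759.
Cantelli's bound: 78/1759 = 0.0443.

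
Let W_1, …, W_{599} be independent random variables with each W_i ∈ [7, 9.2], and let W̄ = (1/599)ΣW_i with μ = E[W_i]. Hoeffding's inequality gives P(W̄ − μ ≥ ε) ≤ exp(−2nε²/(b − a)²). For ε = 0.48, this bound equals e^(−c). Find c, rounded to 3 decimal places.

c = 2nε²/(b − a)² = 2·599·0.48² / 2.2² = 57.0288.

57.029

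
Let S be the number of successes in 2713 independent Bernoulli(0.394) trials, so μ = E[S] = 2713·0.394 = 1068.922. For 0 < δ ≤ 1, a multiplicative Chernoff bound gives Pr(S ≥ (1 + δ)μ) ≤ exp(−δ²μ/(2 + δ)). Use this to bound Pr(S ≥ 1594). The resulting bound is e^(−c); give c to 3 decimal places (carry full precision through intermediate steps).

Write 1594 = (1 + δ)μ, so δ = 1594/1068.922 − 1 = 0.491222…
Then the exponent is δ²μ/(2 + δ) = (1594 − μ)² / (μ·(2 + δ)) = 103.535479.

103.535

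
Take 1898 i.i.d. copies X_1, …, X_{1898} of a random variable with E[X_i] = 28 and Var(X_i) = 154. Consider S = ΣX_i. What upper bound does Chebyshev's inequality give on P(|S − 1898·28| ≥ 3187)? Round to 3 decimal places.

Var(S) = n·Var(X_i) = 1898·154 = 292292.
Chebyshev: P(|S − 1898·28| ≥ 3187) ≤ Var(S)/3187² = 292292/10156969 = 0.0288.

0.029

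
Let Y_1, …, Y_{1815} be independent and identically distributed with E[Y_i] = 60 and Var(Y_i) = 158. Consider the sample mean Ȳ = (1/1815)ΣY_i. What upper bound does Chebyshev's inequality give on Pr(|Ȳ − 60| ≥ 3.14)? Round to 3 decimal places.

0.009

Var(Ȳ) = Var(Y_i)/n = 158/1815 = 0.087052.
Chebyshev: Pr(|Ȳ − 60| ≥ 3.14) ≤ Var(Ȳ)/(3.14)² = 158/(1815·3.14²) = 0.0088.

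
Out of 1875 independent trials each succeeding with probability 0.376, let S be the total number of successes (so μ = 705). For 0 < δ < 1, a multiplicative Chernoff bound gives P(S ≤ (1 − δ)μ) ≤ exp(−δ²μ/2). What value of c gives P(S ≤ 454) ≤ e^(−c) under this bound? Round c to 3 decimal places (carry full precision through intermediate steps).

Write 454 = (1 − δ)μ, so δ = 1 − 454/705 = 0.3560284…
Then the exponent is δ²μ/2 = (μ − 454)²/(2μ) = 44.681560.

44.682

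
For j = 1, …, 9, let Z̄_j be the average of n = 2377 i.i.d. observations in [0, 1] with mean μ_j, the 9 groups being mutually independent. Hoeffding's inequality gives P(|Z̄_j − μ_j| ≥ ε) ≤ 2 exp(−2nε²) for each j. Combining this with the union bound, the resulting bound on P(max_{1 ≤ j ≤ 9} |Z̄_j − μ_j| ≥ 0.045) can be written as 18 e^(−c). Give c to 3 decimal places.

9.627

Union bound over the 9 events: P(max_{1 ≤ j ≤ 9} |Z̄_j − μ_j| ≥ 0.045) ≤ 9·2·exp(−2nε²) = 18 exp(−2·2377·0.045²).
So c = 2·2377·0.045² = 9.6268.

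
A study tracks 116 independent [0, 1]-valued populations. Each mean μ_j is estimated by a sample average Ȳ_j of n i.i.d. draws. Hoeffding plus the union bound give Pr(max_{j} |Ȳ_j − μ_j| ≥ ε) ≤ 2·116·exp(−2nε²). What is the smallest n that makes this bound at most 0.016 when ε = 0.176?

Need 2·116·exp(−2nε²) ≤ 0.016, i.e. exp(−2nε²) ≤ 0.016/232.
So 2nε² ≥ ln(232/0.016) = 9.581904.
Hence n ≥ 9.581904/(2·0.176²) = 154.667.
The smallest integer n is 155.

155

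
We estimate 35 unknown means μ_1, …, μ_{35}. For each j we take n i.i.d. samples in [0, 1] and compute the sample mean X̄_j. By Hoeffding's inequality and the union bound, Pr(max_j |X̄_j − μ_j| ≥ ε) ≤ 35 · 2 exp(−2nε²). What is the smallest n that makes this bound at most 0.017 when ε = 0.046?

1967

Need 2·35·exp(−2nε²) ≤ 0.017, i.e. exp(−2nε²) ≤ 0.017/70.
So 2nε² ≥ ln(70/0.017) = 8.323037.
Hence n ≥ 8.323037/(2·0.046²) = 1966.691.
The smallest integer n is 1967.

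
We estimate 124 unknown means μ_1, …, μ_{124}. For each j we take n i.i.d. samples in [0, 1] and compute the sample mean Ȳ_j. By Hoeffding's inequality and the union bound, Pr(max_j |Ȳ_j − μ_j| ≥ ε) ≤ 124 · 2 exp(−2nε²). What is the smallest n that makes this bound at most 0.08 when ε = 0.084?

Need 2·124·exp(−2nε²) ≤ 0.08, i.e. exp(−2nε²) ≤ 0.08/248.
So 2nε² ≥ ln(248/0.08) = 8.039157.
Hence n ≥ 8.039157/(2·0.084²) = 569.668.
The smallest integer n is 570.

570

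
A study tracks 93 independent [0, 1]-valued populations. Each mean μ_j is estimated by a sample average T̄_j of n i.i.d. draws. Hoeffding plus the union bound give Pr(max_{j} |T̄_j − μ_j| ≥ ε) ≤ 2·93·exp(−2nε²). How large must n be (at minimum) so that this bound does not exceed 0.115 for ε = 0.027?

Need 2·93·exp(−2nε²) ≤ 0.115, i.e. exp(−2nε²) ≤ 0.115/186.
So 2nε² ≥ ln(186/0.115) = 7.388570.
Hence n ≥ 7.388570/(2·0.027²) = 5067.606.
The smallest integer n is 5068.

5068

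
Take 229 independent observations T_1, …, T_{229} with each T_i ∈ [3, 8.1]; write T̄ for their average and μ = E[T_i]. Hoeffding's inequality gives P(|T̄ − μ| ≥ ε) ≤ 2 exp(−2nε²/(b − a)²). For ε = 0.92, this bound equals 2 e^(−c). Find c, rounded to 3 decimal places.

14.904

c = 2nε²/(b − a)² = 2·229·0.92² / 5.1² = 14.9039.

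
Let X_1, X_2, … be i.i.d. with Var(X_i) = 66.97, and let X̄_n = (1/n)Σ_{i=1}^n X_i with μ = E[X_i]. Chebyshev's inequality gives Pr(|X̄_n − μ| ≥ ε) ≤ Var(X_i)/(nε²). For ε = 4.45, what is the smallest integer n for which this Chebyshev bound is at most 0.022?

154

Require 66.97/(n·4.45²) ≤ 0.022, i.e. n ≥ 66.97/(0.022·4.45²) = 153.723.
The smallest integer n is 154.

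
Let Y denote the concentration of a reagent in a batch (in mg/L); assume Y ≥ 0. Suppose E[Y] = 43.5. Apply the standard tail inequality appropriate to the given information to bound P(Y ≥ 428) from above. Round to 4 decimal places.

Only the mean of a non-negative variable is known, so Markov's inequality is the applicable tail bound.
Markov's inequality: for a non-negative random variable, P(Y ≥ a) ≤ E[Y]/a.
Here E[Y] = 43.5 and a = 428, so the bound is 43.5/428 = 0.1016.

0.1016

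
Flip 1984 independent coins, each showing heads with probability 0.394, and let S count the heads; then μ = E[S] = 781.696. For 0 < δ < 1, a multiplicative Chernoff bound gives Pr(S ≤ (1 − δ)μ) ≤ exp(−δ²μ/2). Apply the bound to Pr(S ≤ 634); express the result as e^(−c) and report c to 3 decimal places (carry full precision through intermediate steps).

13.953

Write 634 = (1 − δ)μ, so δ = 1 − 634/781.696 = 0.188943…
Then the exponent is δ²μ/2 = (μ − 634)²/(2μ) = 13.953064.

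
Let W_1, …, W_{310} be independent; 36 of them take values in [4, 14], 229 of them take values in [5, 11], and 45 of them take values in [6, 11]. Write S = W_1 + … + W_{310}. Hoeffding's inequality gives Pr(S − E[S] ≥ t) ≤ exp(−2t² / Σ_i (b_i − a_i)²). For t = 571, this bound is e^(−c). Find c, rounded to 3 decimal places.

50.280

Σ(b_i − a_i)² = 36·10² + 229·6² + 45·5² = 12969.
c = 2t² / 12969 = 2·571² / 12969 = 50.2801.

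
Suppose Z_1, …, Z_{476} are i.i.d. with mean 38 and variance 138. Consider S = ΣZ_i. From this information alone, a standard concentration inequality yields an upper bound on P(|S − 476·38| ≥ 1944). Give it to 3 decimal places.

With mean and variance of each term known, Chebyshev's inequality bounds the deviation of the sum (or sample mean).
Var(S) = n·Var(Z_i) = 476·138 = 65688.
Chebyshev: P(|S − 476·38| ≥ 1944) ≤ Var(S)/1944² = 65688/3779136 = 0.0174.

0.017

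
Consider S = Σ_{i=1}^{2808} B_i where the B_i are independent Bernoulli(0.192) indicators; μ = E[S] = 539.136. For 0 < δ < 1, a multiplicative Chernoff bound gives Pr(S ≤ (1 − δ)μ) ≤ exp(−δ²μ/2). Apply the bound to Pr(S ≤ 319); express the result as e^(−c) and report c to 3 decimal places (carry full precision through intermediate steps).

44.942

Write 319 = (1 − δ)μ, so δ = 1 − 319/539.136 = 0.4083126…
Then the exponent is δ²μ/2 = (μ − 319)²/(2μ) = 44.942147.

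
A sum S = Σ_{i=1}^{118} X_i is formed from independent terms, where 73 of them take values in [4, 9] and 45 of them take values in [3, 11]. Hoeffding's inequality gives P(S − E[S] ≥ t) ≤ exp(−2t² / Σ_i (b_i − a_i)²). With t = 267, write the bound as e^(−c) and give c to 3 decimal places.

Σ(b_i − a_i)² = 73·5² + 45·8² = 4705.
c = 2t² / 4705 = 2·267² / 4705 = 30.3035.

30.304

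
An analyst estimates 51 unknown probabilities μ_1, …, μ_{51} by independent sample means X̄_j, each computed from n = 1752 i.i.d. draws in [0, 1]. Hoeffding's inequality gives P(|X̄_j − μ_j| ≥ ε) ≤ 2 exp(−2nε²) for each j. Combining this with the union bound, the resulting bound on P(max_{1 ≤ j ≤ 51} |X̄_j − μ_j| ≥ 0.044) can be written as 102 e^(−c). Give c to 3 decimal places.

6.784

Union bound over the 51 events: P(max_{1 ≤ j ≤ 51} |X̄_j − μ_j| ≥ 0.044) ≤ 51·2·exp(−2nε²) = 102 exp(−2·1752·0.044²).
So c = 2·1752·0.044² = 6.7837.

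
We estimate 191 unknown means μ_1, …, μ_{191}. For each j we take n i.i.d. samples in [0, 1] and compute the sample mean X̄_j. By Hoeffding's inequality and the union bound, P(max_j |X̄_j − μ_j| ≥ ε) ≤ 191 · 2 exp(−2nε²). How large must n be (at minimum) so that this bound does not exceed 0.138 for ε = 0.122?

267

Need 2·191·exp(−2nε²) ≤ 0.138, i.e. exp(−2nε²) ≤ 0.138/382.
So 2nε² ≥ ln(382/0.138) = 7.925922.
Hence n ≥ 7.925922/(2·0.122²) = 266.256.
The smallest integer n is 267.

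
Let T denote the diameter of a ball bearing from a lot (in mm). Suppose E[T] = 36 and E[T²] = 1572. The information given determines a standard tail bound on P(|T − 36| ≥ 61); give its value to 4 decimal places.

The first two moments determine the variance, so Chebyshev's inequality is the sharpest standard bound available.
Var(T) = E[T²] − (E[T])² = 1572 − 1296 = 276.
Chebyshev's inequality: P(|T − μ| ≥ t) ≤ Var(T)/t² = 276/3721 = 0.0742.

0.0742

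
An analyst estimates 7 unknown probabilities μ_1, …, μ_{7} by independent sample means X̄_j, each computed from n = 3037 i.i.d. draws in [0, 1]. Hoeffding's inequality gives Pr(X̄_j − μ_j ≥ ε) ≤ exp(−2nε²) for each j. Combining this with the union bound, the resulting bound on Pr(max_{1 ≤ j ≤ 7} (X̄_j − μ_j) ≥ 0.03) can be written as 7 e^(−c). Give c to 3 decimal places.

5.467

Union bound over the 7 events: Pr(max_{1 ≤ j ≤ 7} (X̄_j − μ_j) ≥ 0.03) ≤ 7·exp(−2nε²) = 7 exp(−2·3037·0.03²).
So c = 2·3037·0.03² = 5.4666.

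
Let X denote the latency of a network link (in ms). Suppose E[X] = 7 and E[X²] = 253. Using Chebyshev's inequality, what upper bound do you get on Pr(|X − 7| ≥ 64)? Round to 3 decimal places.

0.050

Var(X) = E[X²] − (E[X])² = 253 − 49 = 204.
Chebyshev's inequality: Pr(|X − μ| ≥ t) ≤ Var(X)/t² = 204/4096 = 0.0498.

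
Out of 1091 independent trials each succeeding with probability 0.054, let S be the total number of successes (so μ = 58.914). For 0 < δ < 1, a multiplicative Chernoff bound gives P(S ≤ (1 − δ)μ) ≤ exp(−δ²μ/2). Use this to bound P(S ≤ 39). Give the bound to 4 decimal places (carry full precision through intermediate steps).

Write 39 = (1 − δ)μ, so δ = 1 − 39/58.914 = 0.3380181…
Then the exponent is δ²μ/2 = (μ − 39)²/(2μ) = 3.365647.
Bound = exp(−3.365647) = 0.03454.

0.0345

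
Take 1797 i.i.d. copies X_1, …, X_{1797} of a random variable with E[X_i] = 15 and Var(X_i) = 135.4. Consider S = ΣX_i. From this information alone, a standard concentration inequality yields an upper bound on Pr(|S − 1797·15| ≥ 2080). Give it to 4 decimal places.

0.0562

With mean and variance of each term known, Chebyshev's inequality bounds the deviation of the sum (or sample mean).
Var(S) = n·Var(X_i) = 1797·135.4 = 243313.8.
Chebyshev: Pr(|S − 1797·15| ≥ 2080) ≤ Var(S)/2080² = 243313.8/4326400 = 0.0562.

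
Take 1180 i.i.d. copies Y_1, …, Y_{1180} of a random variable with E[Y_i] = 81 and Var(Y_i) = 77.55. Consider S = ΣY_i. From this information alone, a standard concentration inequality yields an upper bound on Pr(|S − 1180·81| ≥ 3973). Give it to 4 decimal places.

0.0058

With mean and variance of each term known, Chebyshev's inequality bounds the deviation of the sum (or sample mean).
Var(S) = n·Var(Y_i) = 1180·77.55 = 91509.
Chebyshev: Pr(|S − 1180·81| ≥ 3973) ≤ Var(S)/3973² = 91509/15784729 = 0.0058.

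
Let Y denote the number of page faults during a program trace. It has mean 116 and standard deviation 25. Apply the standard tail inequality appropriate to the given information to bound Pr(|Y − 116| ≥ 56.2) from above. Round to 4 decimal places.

Mean and variance are known, so Chebyshev's inequality applies.
Chebyshev: Pr(|Y − μ| ≥ t) ≤ Var(Y)/t².
Var(Y) = σ² = 25² = 625.
Bound = 625 / 3158.44 = 0.1979.

0.1979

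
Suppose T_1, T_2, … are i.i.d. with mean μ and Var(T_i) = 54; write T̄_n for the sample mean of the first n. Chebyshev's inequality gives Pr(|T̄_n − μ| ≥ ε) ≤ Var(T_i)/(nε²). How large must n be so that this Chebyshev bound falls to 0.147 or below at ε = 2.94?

43

Require 54/(n·2.94²) ≤ 0.147, i.e. n ≥ 54/(0.147·2.94²) = 42.499.
The smallest integer n is 43.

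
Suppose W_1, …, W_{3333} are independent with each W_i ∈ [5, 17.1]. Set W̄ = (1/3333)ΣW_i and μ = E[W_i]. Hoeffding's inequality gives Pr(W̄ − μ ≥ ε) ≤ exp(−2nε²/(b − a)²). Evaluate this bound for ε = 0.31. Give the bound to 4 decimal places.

Exponent: 2nε²/(b − a)² = 2·3333·0.31² / 12.1² = 4.37540.
Bound = exp(−4.37540) = 0.01258.

0.0126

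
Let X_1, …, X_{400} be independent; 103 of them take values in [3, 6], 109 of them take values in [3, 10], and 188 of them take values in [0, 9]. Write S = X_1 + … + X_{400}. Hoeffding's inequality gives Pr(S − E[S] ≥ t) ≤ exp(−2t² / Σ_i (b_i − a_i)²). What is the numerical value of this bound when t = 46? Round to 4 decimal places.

0.8213

Σ(b_i − a_i)² = 103·3² + 109·7² + 188·9² = 21496.
Exponent = 2·46² / 21496 = 0.19687.
Bound = exp(−0.19687) = 0.82129.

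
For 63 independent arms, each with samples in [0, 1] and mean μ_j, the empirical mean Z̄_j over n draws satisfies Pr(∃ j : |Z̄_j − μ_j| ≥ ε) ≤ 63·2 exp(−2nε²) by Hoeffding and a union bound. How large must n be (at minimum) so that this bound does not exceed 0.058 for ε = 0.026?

Need 2·63·exp(−2nε²) ≤ 0.058, i.e. exp(−2nε²) ≤ 0.058/126.
So 2nε² ≥ ln(126/0.058) = 7.683594.
Hence n ≥ 7.683594/(2·0.026²) = 5683.132.
The smallest integer n is 5684.

5684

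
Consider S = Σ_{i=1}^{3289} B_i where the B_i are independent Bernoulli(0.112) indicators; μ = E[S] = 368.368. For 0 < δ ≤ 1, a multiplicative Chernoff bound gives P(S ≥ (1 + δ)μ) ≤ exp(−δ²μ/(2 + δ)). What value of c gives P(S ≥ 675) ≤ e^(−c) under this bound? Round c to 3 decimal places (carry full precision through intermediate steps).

Write 675 = (1 + δ)μ, so δ = 675/368.368 − 1 = 0.8324067…
Then the exponent is δ²μ/(2 + δ) = (675 − μ)² / (μ·(2 + δ)) = 90.115073.

90.115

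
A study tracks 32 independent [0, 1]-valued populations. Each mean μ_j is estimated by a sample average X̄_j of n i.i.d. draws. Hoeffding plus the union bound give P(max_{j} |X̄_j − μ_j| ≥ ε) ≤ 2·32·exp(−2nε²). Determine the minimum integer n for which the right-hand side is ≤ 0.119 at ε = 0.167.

113

Need 2·32·exp(−2nε²) ≤ 0.119, i.e. exp(−2nε²) ≤ 0.119/64.
So 2nε² ≥ ln(64/0.119) = 6.287515.
Hence n ≥ 6.287515/(2·0.167²) = 112.724.
The smallest integer n is 113.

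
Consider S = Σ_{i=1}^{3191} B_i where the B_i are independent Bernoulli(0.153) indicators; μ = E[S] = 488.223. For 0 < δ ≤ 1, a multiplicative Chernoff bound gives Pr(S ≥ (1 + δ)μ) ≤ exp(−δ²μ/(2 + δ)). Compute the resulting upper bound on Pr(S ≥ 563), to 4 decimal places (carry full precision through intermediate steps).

Write 563 = (1 + δ)μ, so δ = 563/488.223 − 1 = 0.1531616…
Then the exponent is δ²μ/(2 + δ) = (563 − μ)² / (μ·(2 + δ)) = 5.319138.
Bound = exp(−5.319138) = 0.00490.

0.0049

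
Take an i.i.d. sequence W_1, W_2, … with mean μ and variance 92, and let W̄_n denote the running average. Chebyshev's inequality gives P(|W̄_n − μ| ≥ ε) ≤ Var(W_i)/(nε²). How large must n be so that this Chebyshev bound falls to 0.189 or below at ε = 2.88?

Require 92/(n·2.88²) ≤ 0.189, i.e. n ≥ 92/(0.189·2.88²) = 58.687.
The smallest integer n is 59.

59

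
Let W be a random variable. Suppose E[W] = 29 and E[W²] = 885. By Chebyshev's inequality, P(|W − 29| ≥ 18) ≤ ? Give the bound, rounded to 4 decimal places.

0.1358

Var(W) = E[W²] − (E[W])² = 885 − 841 = 44.
Chebyshev's inequality: P(|W − μ| ≥ t) ≤ Var(W)/t² = 44/324 = 0.1358.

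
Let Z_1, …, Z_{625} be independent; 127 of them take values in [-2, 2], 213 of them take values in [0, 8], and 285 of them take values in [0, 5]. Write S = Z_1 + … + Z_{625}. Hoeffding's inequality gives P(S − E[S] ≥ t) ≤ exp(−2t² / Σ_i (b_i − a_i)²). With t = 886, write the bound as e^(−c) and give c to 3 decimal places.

68.893

Σ(b_i − a_i)² = 127·4² + 213·8² + 285·5² = 22789.
c = 2t² / 22789 = 2·886² / 22789 = 68.8925.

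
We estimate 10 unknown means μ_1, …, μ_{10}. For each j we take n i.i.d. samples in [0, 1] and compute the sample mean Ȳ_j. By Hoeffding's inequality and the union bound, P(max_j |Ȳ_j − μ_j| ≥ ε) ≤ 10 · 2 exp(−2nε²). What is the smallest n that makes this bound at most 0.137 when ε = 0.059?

Need 2·10·exp(−2nε²) ≤ 0.137, i.e. exp(−2nε²) ≤ 0.137/20.
So 2nε² ≥ ln(20/0.137) = 4.983507.
Hence n ≥ 4.983507/(2·0.059²) = 715.815.
The smallest integer n is 716.

716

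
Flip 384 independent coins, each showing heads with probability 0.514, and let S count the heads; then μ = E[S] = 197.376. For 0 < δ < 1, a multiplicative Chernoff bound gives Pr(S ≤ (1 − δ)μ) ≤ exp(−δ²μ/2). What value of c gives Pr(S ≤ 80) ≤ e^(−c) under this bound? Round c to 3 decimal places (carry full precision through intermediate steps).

Write 80 = (1 − δ)μ, so δ = 1 − 80/197.376 = 0.5946822…
Then the exponent is δ²μ/2 = (μ − 80)²/(2μ) = 34.900711.

34.901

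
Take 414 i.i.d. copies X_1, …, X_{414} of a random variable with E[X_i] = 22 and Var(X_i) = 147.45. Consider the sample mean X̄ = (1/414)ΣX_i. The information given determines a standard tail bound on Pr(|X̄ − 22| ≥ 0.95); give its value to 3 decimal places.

0.395

With mean and variance of each term known, Chebyshev's inequality bounds the deviation of the sum (or sample mean).
Var(X̄) = Var(X_i)/n = 147.45/414 = 0.35616.
Chebyshev: Pr(|X̄ − 22| ≥ 0.95) ≤ Var(X̄)/(0.95)² = 147.45/(414·0.95²) = 0.3946.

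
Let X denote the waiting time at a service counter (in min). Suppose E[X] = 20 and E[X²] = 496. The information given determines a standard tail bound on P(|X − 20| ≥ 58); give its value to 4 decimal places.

The first two moments determine the variance, so Chebyshev's inequality is the sharpest standard bound available.
Var(X) = E[X²] − (E[X])² = 496 − 400 = 96.
Chebyshev's inequality: P(|X − μ| ≥ t) ≤ Var(X)/t² = 96/3364 = 0.0285.

0.0285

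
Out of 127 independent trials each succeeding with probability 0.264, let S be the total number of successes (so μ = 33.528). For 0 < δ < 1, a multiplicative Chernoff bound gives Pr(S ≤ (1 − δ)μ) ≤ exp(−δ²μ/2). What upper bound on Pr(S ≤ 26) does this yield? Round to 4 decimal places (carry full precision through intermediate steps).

Write 26 = (1 − δ)μ, so δ = 1 − 26/33.528 = 0.2245288…
Then the exponent is δ²μ/2 = (μ − 26)²/(2μ) = 0.845126.
Bound = exp(−0.845126) = 0.42950.

0.4295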